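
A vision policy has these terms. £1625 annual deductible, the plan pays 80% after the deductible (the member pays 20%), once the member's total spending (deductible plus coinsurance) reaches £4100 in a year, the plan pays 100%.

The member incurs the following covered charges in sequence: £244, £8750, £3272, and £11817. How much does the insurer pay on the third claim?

£2617.60

Bill 1, £244: entire amount goes to the deductible. Member pays £244; OOP now £244. Plan pays £244 − £244 = £0.
Bill 2, £8750: £1381 finishes the deductible; £7369 goes to coinsurance; coinsurance £7369 × 20% = £1473.80. Cost to member: £2854.80. OOP to date £3098.80. Plan pays £8750 − £2854.80 = £5895.20.
Bill 3, £3272: 20% coinsurance on £3272 = £654.40. Member pays £654.40; OOP now £3753.20. Insurer: £3272 − £654.40 = £2617.60.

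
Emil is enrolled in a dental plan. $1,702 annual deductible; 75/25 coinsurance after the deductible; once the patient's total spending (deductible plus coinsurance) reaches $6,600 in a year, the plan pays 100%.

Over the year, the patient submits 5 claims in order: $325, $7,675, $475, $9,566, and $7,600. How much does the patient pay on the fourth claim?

Claim 1 ($325): fully absorbed by the deductible. Cost to patient: $325. OOP to date $325.
Claim 2 ($7,675): $1,377 to deductible, leaving $6,298; coinsurance $6,298 × 25% = $1,574.50. Patient pays $2,951.50; OOP now $3,276.50.
Claim 3 ($475): 25% coinsurance on $475 = $118.75. Cost to patient: $118.75. OOP to date $3,395.25.
Claim 4 ($9,566): deductible already satisfied, so patient's share is 25% × $9,566 = $2,391.50. Patient pays $2,391.50; OOP now $5,786.75.

$2,391.50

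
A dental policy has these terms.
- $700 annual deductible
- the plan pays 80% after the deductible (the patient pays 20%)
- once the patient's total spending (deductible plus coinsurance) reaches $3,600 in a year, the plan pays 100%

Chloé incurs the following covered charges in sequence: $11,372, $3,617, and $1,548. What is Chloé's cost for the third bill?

Claim 1 — $11,372: $700 to deductible, leaving $10,672; coinsurance $10,672 × 20% = $2,134.40. Cost to patient: $2,834.40. OOP to date $2,834.40.
Claim 2 — $3,617: deductible already satisfied, so patient's share is 20% × $3,617 = $723.40. Patient pays $723.40; OOP now $3,557.80.
Claim 3 — $1,548: 20% coinsurance on $1,548 = $309.60. Adding that to $3,557.80 gives $3,867.40, past the $3,600 cap; patient pays only $3,600 − $3,557.80 = $42.20.

$42.20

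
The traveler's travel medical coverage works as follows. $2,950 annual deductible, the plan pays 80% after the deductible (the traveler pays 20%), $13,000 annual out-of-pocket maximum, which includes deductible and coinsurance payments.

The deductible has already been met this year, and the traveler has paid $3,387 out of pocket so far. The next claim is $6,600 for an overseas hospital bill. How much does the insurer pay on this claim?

With the deductible met, the entire $6,600 is subject to coinsurance.
20% of $6,600 = $1,320 falls to the traveler.
Total out-of-pocket so far would be $3,387 + $1,320 = $4,707, below the $13,000 cap — no reduction.
The insurer covers the remainder: $6,600 − $1,320 = $5,280.

$5,280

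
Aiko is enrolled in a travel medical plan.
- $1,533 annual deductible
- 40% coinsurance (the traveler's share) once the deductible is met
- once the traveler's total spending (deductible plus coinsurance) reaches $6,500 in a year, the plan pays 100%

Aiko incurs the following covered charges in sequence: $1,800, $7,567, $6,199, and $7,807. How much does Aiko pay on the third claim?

Bill 1, $1,800: deductible takes $1,533, $267 remains; traveler's 40% is $106.80. Traveler pays $1,639.80; OOP now $1,639.80.
Bill 2, $7,567: 40% coinsurance on $7,567 = $3,026.80. Traveler owes $3,026.80 (running OOP $4,666.60).
Bill 3, $6,199: deductible already satisfied, so traveler's share is 40% × $6,199 = $2,479.60. That would push OOP to $7,146.20, over the $6,500 cap, so traveler pays $6,500 − $4,666.60 = $1,833.40.

$1,833.40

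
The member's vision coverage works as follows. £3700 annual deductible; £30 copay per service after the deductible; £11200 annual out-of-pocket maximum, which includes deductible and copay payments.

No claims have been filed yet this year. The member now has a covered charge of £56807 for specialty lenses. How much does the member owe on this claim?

£3730

The full £3700 deductible is still open; £3700 of this bill applies to it.
That leaves £56807 − £3700 = £53107 for the copay.
Copay on this service: £30.
Member responsibility before any cap: £3700 + £30 = £3730.
Cumulative spending £0 + £3730 = £3730 stays under the £11200 maximum.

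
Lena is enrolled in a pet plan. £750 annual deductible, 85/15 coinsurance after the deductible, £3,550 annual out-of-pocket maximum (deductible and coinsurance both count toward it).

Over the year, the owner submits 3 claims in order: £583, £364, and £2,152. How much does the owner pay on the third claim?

Claim 1 (£583): fully absorbed by the deductible. Cost to owner: £583. OOP to date £583.
Claim 2 (£364): £167 to deductible, leaving £197; coinsurance £197 × 15% = £29.55. Owner pays £196.55; OOP now £779.55.
Claim 3 (£2,152): 15% coinsurance on £2,152 = £322.80. Cost to owner: £322.80. OOP to date £1,102.35.

£322.80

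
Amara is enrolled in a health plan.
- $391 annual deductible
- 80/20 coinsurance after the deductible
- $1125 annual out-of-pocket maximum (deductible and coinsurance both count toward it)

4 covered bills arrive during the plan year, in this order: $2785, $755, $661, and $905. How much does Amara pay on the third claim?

$104.20

#1 ($2785): deductible takes $391, $2394 remains; 20% of $2394 = $478.80. Cost to patient: $869.80. OOP to date $869.80.
#2 ($755): 20% coinsurance on $755 = $151. Patient owes $151 (running OOP $1020.80).
#3 ($661): 20% coinsurance on $661 = $132.20. That would push OOP to $1153, over the $1125 cap, so patient pays $1125 − $1020.80 = $104.20.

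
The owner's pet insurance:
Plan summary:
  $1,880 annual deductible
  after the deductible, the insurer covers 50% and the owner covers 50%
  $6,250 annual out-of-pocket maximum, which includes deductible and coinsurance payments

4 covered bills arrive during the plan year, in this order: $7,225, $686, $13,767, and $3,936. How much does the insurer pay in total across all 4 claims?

Claim 1 — $7,225: $1,880 finishes the deductible; $5,345 goes to coinsurance; owner's 50% is $2,672.50. Cost to owner: $4,552.50. OOP to date $4,552.50. Plan pays $7,225 − $4,552.50 = $2,672.50.
Claim 2 — $686: deductible met; 50% of $686 = $343. Owner owes $343 (running OOP $4,895.50). Insurer: $686 − $343 = $343.
Claim 3 — $13,767: 50% coinsurance on $13,767 = $6,883.50. That would push OOP to $11,779, over the $6,250 cap, so owner pays $6,250 − $4,895.50 = $1,354.50. Plan pays $13,767 − $1,354.50 = $12,412.50.
Claim 4 — $3,936: deductible already satisfied, so owner's share is 50% × $3,936 = $1,968. That would push OOP to $8,218, over the $6,250 cap, so owner pays $6,250 − $6,250 = $0. Insurer: $3,936 − $0 = $3,936.
Insurer total = bills − owner's total = $25,614 − $6,250 = $19,364.

$19,364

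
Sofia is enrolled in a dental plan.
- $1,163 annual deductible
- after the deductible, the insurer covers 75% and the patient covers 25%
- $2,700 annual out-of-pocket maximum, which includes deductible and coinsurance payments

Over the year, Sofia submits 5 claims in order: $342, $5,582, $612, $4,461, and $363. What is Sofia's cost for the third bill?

#1 ($342): all of it applies to the deductible. Cost to patient: $342. OOP to date $342.
#2 ($5,582): deductible takes $821, $4,761 remains; coinsurance $4,761 × 25% = $1,190.25. Patient owes $2,011.25 (running OOP $2,353.25).
#3 ($612): 25% coinsurance on $612 = $153. Patient pays $153; OOP now $2,506.25.

$153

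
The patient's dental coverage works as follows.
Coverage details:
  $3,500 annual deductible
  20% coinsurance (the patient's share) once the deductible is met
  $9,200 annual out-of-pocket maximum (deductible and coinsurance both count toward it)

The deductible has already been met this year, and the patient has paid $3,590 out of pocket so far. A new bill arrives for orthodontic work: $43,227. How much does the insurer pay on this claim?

$37,617

The deductible is already satisfied, so the full bill goes to coinsurance.
20% of $43,227 = $8,645.40 falls to the patient.
Adding $8,645.40 to the $3,590 already spent would give $12,235.40, which exceeds the $9,200 cap; the patient pays just $9,200 − $3,590 = $5,610.
The plan picks up $43,227 − $5,610 = $37,617.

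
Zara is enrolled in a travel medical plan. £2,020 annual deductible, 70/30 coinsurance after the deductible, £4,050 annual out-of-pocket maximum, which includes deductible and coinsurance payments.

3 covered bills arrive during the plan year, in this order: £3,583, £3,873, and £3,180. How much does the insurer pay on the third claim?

#1 (£3,583): £2,020 finishes the deductible; £1,563 goes to coinsurance; 30% of £1,563 = £468.90. Traveler pays £2,488.90; OOP now £2,488.90. Plan pays £3,583 − £2,488.90 = £1,094.10.
#2 (£3,873): deductible already satisfied, so traveler's share is 30% × £3,873 = £1,161.90. Traveler owes £1,161.90 (running OOP £3,650.80). Insurer: £3,873 − £1,161.90 = £2,711.10.
#3 (£3,180): deductible already satisfied, so traveler's share is 30% × £3,180 = £954. OOP would hit £4,604.80 > £4,050, so the cap limits the traveler to £4,050 − £3,650.80 = £399.20. Plan pays £3,180 − £399.20 = £2,780.80.

£2,780.80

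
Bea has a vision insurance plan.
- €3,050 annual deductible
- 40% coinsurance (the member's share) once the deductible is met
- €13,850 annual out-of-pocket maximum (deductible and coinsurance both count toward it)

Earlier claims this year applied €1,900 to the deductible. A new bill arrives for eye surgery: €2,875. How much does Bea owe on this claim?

Remaining deductible: €3,050 − €1,900 = €1,150.
After the €1,150 deductible portion, €2,875 − €1,150 = €1,725 is subject to coinsurance.
Member's 40% share of €1,725 is €690.
Member responsibility before any cap: €1,150 + €690 = €1,840.
Year-to-date out-of-pocket becomes €1,900 + €1,840 = €3,740, still under the €13,850 maximum, so no cap applies.

€1,840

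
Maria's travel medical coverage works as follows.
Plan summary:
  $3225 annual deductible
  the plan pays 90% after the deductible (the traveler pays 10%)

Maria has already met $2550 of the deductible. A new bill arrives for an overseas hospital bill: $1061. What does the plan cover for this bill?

$347.40

Remaining deductible: $3225 − $2550 = $675.
After the $675 deductible portion, $1061 − $675 = $386 is subject to coinsurance.
Traveler's 10% share of $386 is $38.60.
So the traveler owes $675 + $38.60 = $713.60.
Insurer pays the balance: $1061 − $713.60 = $347.40.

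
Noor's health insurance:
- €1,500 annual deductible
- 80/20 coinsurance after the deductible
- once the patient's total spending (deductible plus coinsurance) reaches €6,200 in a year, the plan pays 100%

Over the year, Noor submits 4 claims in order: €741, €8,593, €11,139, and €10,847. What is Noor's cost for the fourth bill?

€905.40

Claim 1 — €741: all of it applies to the deductible. Patient pays €741; OOP now €741.
Claim 2 — €8,593: €759 finishes the deductible; €7,834 goes to coinsurance; patient's 20% is €1,566.80. Patient pays €2,325.80; OOP now €3,066.80.
Claim 3 — €11,139: deductible already satisfied, so patient's share is 20% × €11,139 = €2,227.80. Cost to patient: €2,227.80. OOP to date €5,294.60.
Claim 4 — €10,847: deductible already satisfied, so patient's share is 20% × €10,847 = €2,169.40. That would push OOP to €7,464, over the €6,200 cap, so patient pays €6,200 − €5,294.60 = €905.40.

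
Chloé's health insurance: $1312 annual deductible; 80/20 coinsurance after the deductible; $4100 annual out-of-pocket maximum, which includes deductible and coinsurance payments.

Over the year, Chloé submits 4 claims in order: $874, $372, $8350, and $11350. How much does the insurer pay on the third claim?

$6627.20

Bill 1, $874: all of it applies to the deductible. Patient owes $874 (running OOP $874). Insurer: $874 − $874 = $0.
Bill 2, $372: all of it applies to the deductible. Cost to patient: $372. OOP to date $1246. Plan pays $372 − $372 = $0.
Bill 3, $8350: deductible takes $66, $8284 remains; patient's 20% is $1656.80. Cost to patient: $1722.80. OOP to date $2968.80. Insurer: $8350 − $1722.80 = $6627.20.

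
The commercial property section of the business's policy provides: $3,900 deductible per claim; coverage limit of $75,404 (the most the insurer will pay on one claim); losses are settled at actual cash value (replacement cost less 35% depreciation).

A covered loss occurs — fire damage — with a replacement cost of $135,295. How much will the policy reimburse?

Actual cash value after 35% depreciation: $135,295 × 65% = $87,941.75.
Less the $3,900 deductible: $87,941.75 − $3,900 = $84,041.75.
The $75,404 per-incident cap binds; insurer pays $75,404.

$75,404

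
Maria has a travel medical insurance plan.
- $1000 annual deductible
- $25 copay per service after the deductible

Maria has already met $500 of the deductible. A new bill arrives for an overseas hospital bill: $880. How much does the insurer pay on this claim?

Deductible still to meet: $1000 − $500 = $500.
The remaining $380 (= $880 − $500) moves to the copay.
Copay on this service: $25.
That puts the traveler's cost at $500 + $25 = $525.
Insurer pays the balance: $880 − $525 = $355.

$355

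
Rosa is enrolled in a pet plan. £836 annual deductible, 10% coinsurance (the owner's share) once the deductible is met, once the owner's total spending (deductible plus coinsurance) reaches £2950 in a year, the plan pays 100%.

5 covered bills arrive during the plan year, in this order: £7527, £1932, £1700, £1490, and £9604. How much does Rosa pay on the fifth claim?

#1 (£7527): £836 finishes the deductible; £6691 goes to coinsurance; coinsurance £6691 × 10% = £669.10. Cost to owner: £1505.10. OOP to date £1505.10.
#2 (£1932): 10% coinsurance on £1932 = £193.20. Cost to owner: £193.20. OOP to date £1698.30.
#3 (£1700): deductible met; 10% of £1700 = £170. Owner owes £170 (running OOP £1868.30).
#4 (£1490): deductible already satisfied, so owner's share is 10% × £1490 = £149. Cost to owner: £149. OOP to date £2017.30.
#5 (£9604): deductible met; 10% of £9604 = £960.40. That would push OOP to £2977.70, over the £2950 cap, so owner pays £2950 − £2017.30 = £932.70.

£932.70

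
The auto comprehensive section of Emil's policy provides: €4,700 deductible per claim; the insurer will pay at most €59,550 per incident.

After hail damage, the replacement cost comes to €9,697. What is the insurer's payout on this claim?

Less the €4,700 deductible: €9,697 − €4,700 = €4,997.
That's under the €59,550 cap, so the insurer reimburses the full €4,997.

€4,997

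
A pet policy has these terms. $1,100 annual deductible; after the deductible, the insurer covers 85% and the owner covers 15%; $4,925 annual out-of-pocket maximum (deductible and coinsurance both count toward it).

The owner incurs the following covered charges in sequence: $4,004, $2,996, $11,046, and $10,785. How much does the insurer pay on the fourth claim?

Bill 1, $4,004: deductible takes $1,100, $2,904 remains; 15% of $2,904 = $435.60. Owner pays $1,535.60; OOP now $1,535.60. Plan pays $4,004 − $1,535.60 = $2,468.40.
Bill 2, $2,996: deductible already satisfied, so owner's share is 15% × $2,996 = $449.40. Cost to owner: $449.40. OOP to date $1,985. Plan pays $2,996 − $449.40 = $2,546.60.
Bill 3, $11,046: 15% coinsurance on $11,046 = $1,656.90. Owner pays $1,656.90; OOP now $3,641.90. Plan pays $11,046 − $1,656.90 = $9,389.10.
Bill 4, $10,785: deductible met; 15% of $10,785 = $1,617.75. Adding that to $3,641.90 gives $5,259.65, past the $4,925 cap; owner pays only $4,925 − $3,641.90 = $1,283.10. Plan pays $10,785 − $1,283.10 = $9,501.90.

$9,501.90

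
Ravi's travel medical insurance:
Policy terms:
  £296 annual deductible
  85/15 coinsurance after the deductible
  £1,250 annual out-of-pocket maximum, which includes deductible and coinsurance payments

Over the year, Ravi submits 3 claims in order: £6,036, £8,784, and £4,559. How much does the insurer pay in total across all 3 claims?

£18,129

#1 (£6,036): £296 to deductible, leaving £5,740; traveler's 15% is £861. Traveler owes £1,157 (running OOP £1,157). Plan pays £6,036 − £1,157 = £4,879.
#2 (£8,784): deductible met; 15% of £8,784 = £1,317.60. OOP would hit £2,474.60 > £1,250, so the cap limits the traveler to £1,250 − £1,157 = £93. Plan pays £8,784 − £93 = £8,691.
#3 (£4,559): 15% coinsurance on £4,559 = £683.85. That would push OOP to £1,933.85, over the £1,250 cap, so traveler pays £1,250 − £1,250 = £0. Insurer: £4,559 − £0 = £4,559.
Insurer total = bills − traveler's total = £19,379 − £1,250 = £18,129.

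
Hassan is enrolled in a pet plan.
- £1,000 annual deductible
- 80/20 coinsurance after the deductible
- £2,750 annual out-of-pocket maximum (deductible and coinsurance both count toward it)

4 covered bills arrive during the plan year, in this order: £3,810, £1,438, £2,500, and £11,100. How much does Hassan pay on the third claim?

#1 (£3,810): £1,000 to deductible, leaving £2,810; coinsurance £2,810 × 20% = £562. Owner owes £1,562 (running OOP £1,562).
#2 (£1,438): 20% coinsurance on £1,438 = £287.60. Cost to owner: £287.60. OOP to date £1,849.60.
#3 (£2,500): deductible already satisfied, so owner's share is 20% × £2,500 = £500. Owner owes £500 (running OOP £2,349.60).

£500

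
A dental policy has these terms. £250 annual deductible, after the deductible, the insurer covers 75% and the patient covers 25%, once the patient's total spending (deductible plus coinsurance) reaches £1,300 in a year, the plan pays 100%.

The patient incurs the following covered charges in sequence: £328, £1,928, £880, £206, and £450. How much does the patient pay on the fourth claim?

£51.50

Claim 1 — £328: £250 finishes the deductible; £78 goes to coinsurance; coinsurance £78 × 25% = £19.50. Cost to patient: £269.50. OOP to date £269.50.
Claim 2 — £1,928: 25% coinsurance on £1,928 = £482. Patient owes £482 (running OOP £751.50).
Claim 3 — £880: deductible already satisfied, so patient's share is 25% × £880 = £220. Cost to patient: £220. OOP to date £971.50.
Claim 4 — £206: 25% coinsurance on £206 = £51.50. Patient owes £51.50 (running OOP £1,023).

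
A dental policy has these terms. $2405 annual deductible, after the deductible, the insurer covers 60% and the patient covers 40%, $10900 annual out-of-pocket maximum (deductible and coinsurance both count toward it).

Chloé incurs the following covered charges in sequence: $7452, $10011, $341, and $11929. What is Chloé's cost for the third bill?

Bill 1, $7452: $2405 to deductible, leaving $5047; patient's 40% is $2018.80. Patient pays $4423.80; OOP now $4423.80.
Bill 2, $10011: deductible already satisfied, so patient's share is 40% × $10011 = $4004.40. Patient owes $4004.40 (running OOP $8428.20).
Bill 3, $341: 40% coinsurance on $341 = $136.40. Patient owes $136.40 (running OOP $8564.60).

$136.40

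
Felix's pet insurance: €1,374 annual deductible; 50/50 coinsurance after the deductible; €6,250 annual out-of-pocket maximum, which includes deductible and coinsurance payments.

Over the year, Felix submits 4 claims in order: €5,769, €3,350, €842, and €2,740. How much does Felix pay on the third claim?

Bill 1, €5,769: deductible takes €1,374, €4,395 remains; 50% of €4,395 = €2,197.50. Cost to owner: €3,571.50. OOP to date €3,571.50.
Bill 2, €3,350: deductible met; 50% of €3,350 = €1,675. Cost to owner: €1,675. OOP to date €5,246.50.
Bill 3, €842: deductible met; 50% of €842 = €421. Cost to owner: €421. OOP to date €5,667.50.

€421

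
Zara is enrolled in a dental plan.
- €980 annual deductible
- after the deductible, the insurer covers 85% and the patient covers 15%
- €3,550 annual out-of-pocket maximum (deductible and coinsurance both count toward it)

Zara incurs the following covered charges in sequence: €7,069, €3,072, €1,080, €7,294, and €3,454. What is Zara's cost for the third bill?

€162

Claim 1 (€7,069): €980 finishes the deductible; €6,089 goes to coinsurance; coinsurance €6,089 × 15% = €913.35. Cost to patient: €1,893.35. OOP to date €1,893.35.
Claim 2 (€3,072): 15% coinsurance on €3,072 = €460.80. Cost to patient: €460.80. OOP to date €2,354.15.
Claim 3 (€1,080): 15% coinsurance on €1,080 = €162. Cost to patient: €162. OOP to date €2,516.15.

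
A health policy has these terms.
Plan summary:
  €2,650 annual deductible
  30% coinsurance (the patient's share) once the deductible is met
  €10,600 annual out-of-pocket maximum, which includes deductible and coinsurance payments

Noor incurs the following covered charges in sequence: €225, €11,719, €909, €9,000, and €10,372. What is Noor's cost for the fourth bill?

Claim 1 (€225): entire amount goes to the deductible. Patient owes €225 (running OOP €225).
Claim 2 (€11,719): €2,425 finishes the deductible; €9,294 goes to coinsurance; coinsurance €9,294 × 30% = €2,788.20. Patient pays €5,213.20; OOP now €5,438.20.
Claim 3 (€909): deductible met; 30% of €909 = €272.70. Cost to patient: €272.70. OOP to date €5,710.90.
Claim 4 (€9,000): 30% coinsurance on €9,000 = €2,700. Patient owes €2,700 (running OOP €8,410.90).

€2,700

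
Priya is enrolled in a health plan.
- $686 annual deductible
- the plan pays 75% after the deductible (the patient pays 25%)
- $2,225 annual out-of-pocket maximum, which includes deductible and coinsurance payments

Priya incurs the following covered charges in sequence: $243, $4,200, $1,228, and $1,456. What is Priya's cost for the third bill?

Claim 1 ($243): fully absorbed by the deductible. Cost to patient: $243. OOP to date $243.
Claim 2 ($4,200): $443 finishes the deductible; $3,757 goes to coinsurance; coinsurance $3,757 × 25% = $939.25. Patient owes $1,382.25 (running OOP $1,625.25).
Claim 3 ($1,228): 25% coinsurance on $1,228 = $307. Patient owes $307 (running OOP $1,932.25).

$307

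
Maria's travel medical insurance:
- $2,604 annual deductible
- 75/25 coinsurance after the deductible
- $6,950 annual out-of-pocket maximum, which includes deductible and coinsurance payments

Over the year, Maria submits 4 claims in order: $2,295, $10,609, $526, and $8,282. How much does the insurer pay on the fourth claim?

#1 ($2,295): entire amount goes to the deductible. Traveler pays $2,295; OOP now $2,295. Insurer: $2,295 − $2,295 = $0.
#2 ($10,609): $309 finishes the deductible; $10,300 goes to coinsurance; coinsurance $10,300 × 25% = $2,575. Traveler pays $2,884; OOP now $5,179. Plan pays $10,609 − $2,884 = $7,725.
#3 ($526): 25% coinsurance on $526 = $131.50. Traveler owes $131.50 (running OOP $5,310.50). Plan pays $526 − $131.50 = $394.50.
#4 ($8,282): 25% coinsurance on $8,282 = $2,070.50. That would push OOP to $7,381, over the $6,950 cap, so traveler pays $6,950 − $5,310.50 = $1,639.50. Plan pays $8,282 − $1,639.50 = $6,642.50.

$6,642.50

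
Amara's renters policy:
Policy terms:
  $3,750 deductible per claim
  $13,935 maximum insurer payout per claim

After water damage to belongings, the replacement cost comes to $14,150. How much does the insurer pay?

$10,400

Less the $3,750 deductible: $14,150 − $3,750 = $10,400.
That's under the $13,935 cap, so the insurer reimburses the full $10,400.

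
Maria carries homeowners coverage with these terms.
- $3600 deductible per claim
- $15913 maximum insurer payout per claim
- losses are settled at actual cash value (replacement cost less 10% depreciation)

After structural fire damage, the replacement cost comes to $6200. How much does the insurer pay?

$1980

At 10% depreciation, ACV = $6200 − $620 = $5580.
Less the $3600 deductible: $5580 − $3600 = $1980.
$1980 ≤ $15913, so the limit doesn't bind; insurer pays $1980.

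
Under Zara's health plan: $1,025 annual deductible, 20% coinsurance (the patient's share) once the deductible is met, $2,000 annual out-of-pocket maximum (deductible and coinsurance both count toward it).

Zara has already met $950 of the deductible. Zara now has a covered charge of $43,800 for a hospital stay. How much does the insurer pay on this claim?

Remaining deductible: $1,025 − $950 = $75.
That leaves $43,800 − $75 = $43,725 for coinsurance.
Coinsurance: $43,725 × 20% = $8,745.
Patient responsibility before any cap: $75 + $8,745 = $8,820.
Year-to-date out-of-pocket would reach $950 + $8,820 = $9,770, above the $2,000 maximum, so the patient pays only $2,000 − $950 = $1,050.
The insurer covers the remainder: $43,800 − $1,050 = $42,750.

$42,750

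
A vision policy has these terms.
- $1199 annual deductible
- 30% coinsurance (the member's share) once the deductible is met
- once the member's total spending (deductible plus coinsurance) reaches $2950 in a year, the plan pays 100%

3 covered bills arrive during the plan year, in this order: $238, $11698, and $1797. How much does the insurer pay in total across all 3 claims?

$10783

Bill 1, $238: all of it applies to the deductible. Cost to member: $238. OOP to date $238. Insurer: $238 − $238 = $0.
Bill 2, $11698: deductible takes $961, $10737 remains; member's 30% is $3221.10. Deductible plus coinsurance: $961 + $3221.10 = $4182.10. OOP would hit $4420.10 > $2950, so the cap limits the member to $2950 − $238 = $2712. Plan pays $11698 − $2712 = $8986.
Bill 3, $1797: 30% coinsurance on $1797 = $539.10. OOP would hit $3489.10 > $2950, so the cap limits the member to $2950 − $2950 = $0. Insurer: $1797 − $0 = $1797.
Insurer total: $0 + $8986 + $1797 = $10783.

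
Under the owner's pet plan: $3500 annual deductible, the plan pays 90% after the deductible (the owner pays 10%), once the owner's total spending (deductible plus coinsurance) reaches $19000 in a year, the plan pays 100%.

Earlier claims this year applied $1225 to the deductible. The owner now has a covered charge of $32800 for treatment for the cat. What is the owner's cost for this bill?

$1225 of the $3500 deductible is already met, leaving $2275.
After the $2275 deductible portion, $32800 − $2275 = $30525 is subject to coinsurance.
10% of $30525 = $3052.50 falls to the owner.
Owner responsibility before any cap: $2275 + $3052.50 = $5327.50.
Year-to-date out-of-pocket becomes $1225 + $5327.50 = $6552.50, still under the $19000 maximum, so no cap applies.

$5327.50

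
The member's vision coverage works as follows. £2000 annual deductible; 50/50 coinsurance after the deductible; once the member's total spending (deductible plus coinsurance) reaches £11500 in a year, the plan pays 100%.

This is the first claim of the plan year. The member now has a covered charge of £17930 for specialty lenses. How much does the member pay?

£9965

The full £2000 deductible is still open; £2000 of this bill applies to it.
The remaining £15930 (= £17930 − £2000) moves to coinsurance.
50% of £15930 = £7965 falls to the member.
Member responsibility before any cap: £2000 + £7965 = £9965.
Total out-of-pocket so far would be £0 + £9965 = £9965, below the £11500 cap — no reduction.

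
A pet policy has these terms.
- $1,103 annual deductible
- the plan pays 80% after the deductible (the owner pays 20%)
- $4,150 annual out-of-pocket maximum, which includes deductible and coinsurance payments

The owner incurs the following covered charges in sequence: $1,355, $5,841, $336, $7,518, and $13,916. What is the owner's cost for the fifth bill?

$257.60

Claim 1 ($1,355): $1,103 finishes the deductible; $252 goes to coinsurance; coinsurance $252 × 20% = $50.40. Owner owes $1,153.40 (running OOP $1,153.40).
Claim 2 ($5,841): deductible met; 20% of $5,841 = $1,168.20. Cost to owner: $1,168.20. OOP to date $2,321.60.
Claim 3 ($336): 20% coinsurance on $336 = $67.20. Cost to owner: $67.20. OOP to date $2,388.80.
Claim 4 ($7,518): deductible met; 20% of $7,518 = $1,503.60. Owner owes $1,503.60 (running OOP $3,892.40).
Claim 5 ($13,916): 20% coinsurance on $13,916 = $2,783.20. Adding that to $3,892.40 gives $6,675.60, past the $4,150 cap; owner pays only $4,150 − $3,892.40 = $257.60.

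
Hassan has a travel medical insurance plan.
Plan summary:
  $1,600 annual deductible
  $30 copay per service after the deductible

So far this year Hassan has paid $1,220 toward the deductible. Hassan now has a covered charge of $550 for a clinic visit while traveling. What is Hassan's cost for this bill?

$410

Remaining deductible: $1,600 − $1,220 = $380.
The remaining $170 (= $550 − $380) moves to the copay.
Copay on this service: $30.
That puts the traveler's cost at $380 + $30 = $410.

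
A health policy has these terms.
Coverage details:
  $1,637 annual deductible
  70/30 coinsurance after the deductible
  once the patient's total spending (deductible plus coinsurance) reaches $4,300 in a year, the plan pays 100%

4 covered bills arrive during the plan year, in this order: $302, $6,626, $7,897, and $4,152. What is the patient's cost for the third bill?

$1,075.70

#1 ($302): entire amount goes to the deductible. Patient pays $302; OOP now $302.
#2 ($6,626): deductible takes $1,335, $5,291 remains; patient's 30% is $1,587.30. Patient pays $2,922.30; OOP now $3,224.30.
#3 ($7,897): deductible met; 30% of $7,897 = $2,369.10. Adding that to $3,224.30 gives $5,593.40, past the $4,300 cap; patient pays only $4,300 − $3,224.30 = $1,075.70.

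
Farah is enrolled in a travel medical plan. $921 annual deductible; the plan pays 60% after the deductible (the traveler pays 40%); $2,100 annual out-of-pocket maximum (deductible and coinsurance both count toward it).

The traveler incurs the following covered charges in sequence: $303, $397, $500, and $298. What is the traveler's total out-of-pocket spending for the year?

Bill 1, $303: fully absorbed by the deductible. Traveler owes $303 (running OOP $303).
Bill 2, $397: entire amount goes to the deductible. Traveler pays $397; OOP now $700.
Bill 3, $500: deductible takes $221, $279 remains; 40% of $279 = $111.60. Traveler owes $332.60 (running OOP $1,032.60).
Bill 4, $298: deductible met; 40% of $298 = $119.20. Cost to traveler: $119.20. OOP to date $1,151.80.
Summing the traveler's payments: $303 + $397 + $332.60 + $119.20 = $1,151.80.

$1,151.80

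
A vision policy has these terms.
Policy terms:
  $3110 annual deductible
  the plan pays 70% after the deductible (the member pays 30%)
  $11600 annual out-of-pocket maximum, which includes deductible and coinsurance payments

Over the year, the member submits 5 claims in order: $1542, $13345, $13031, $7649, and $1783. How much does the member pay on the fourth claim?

Bill 1, $1542: entire amount goes to the deductible. Cost to member: $1542. OOP to date $1542.
Bill 2, $13345: $1568 to deductible, leaving $11777; member's 30% is $3533.10. Member pays $5101.10; OOP now $6643.10.
Bill 3, $13031: 30% coinsurance on $13031 = $3909.30. Member pays $3909.30; OOP now $10552.40.
Bill 4, $7649: deductible already satisfied, so member's share is 30% × $7649 = $2294.70. That would push OOP to $12847.10, over the $11600 cap, so member pays $11600 − $10552.40 = $1047.60.

$1047.60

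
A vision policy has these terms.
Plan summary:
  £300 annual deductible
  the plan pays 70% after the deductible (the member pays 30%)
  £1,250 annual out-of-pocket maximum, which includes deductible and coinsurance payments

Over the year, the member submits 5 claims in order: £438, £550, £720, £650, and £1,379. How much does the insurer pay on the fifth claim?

£1,046.40

Bill 1, £438: £300 to deductible, leaving £138; member's 30% is £41.40. Member owes £341.40 (running OOP £341.40). Plan pays £438 − £341.40 = £96.60.
Bill 2, £550: deductible met; 30% of £550 = £165. Member pays £165; OOP now £506.40. Insurer: £550 − £165 = £385.
Bill 3, £720: deductible met; 30% of £720 = £216. Member owes £216 (running OOP £722.40). Plan pays £720 − £216 = £504.
Bill 4, £650: 30% coinsurance on £650 = £195. Member owes £195 (running OOP £917.40). Plan pays £650 − £195 = £455.
Bill 5, £1,379: 30% coinsurance on £1,379 = £413.70. OOP would hit £1,331.10 > £1,250, so the cap limits the member to £1,250 − £917.40 = £332.60. Insurer: £1,379 − £332.60 = £1,046.40.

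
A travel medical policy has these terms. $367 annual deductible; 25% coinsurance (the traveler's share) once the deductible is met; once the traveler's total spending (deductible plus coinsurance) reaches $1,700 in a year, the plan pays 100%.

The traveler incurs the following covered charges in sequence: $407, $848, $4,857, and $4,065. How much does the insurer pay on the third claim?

$3,746

#1 ($407): deductible takes $367, $40 remains; 25% of $40 = $10. Cost to traveler: $377. OOP to date $377. Plan pays $407 − $377 = $30.
#2 ($848): deductible already satisfied, so traveler's share is 25% × $848 = $212. Traveler owes $212 (running OOP $589). Plan pays $848 − $212 = $636.
#3 ($4,857): deductible already satisfied, so traveler's share is 25% × $4,857 = $1,214.25. That would push OOP to $1,803.25, over the $1,700 cap, so traveler pays $1,700 − $589 = $1,111. Insurer: $4,857 − $1,111 = $3,746.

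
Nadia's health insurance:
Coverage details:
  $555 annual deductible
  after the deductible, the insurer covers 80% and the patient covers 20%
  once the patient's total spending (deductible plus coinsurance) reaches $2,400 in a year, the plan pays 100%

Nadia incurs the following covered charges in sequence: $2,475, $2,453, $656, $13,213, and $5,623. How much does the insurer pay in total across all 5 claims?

$22,020

Bill 1, $2,475: $555 finishes the deductible; $1,920 goes to coinsurance; 20% of $1,920 = $384. Patient pays $939; OOP now $939. Plan pays $2,475 − $939 = $1,536.
Bill 2, $2,453: 20% coinsurance on $2,453 = $490.60. Patient pays $490.60; OOP now $1,429.60. Insurer: $2,453 − $490.60 = $1,962.40.
Bill 3, $656: deductible already satisfied, so patient's share is 20% × $656 = $131.20. Cost to patient: $131.20. OOP to date $1,560.80. Insurer: $656 − $131.20 = $524.80.
Bill 4, $13,213: deductible met; 20% of $13,213 = $2,642.60. OOP would hit $4,203.40 > $2,400, so the cap limits the patient to $2,400 − $1,560.80 = $839.20. Plan pays $13,213 − $839.20 = $12,373.80.
Bill 5, $5,623: 20% coinsurance on $5,623 = $1,124.60. That would push OOP to $3,524.60, over the $2,400 cap, so patient pays $2,400 − $2,400 = $0. Plan pays $5,623 − $0 = $5,623.
Insurer total = bills − patient's total = $24,420 − $2,400 = $22,020.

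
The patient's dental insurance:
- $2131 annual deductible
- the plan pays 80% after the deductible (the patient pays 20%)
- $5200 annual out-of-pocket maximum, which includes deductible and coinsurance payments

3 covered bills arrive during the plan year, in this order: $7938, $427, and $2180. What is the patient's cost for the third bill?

$436

Claim 1 — $7938: $2131 finishes the deductible; $5807 goes to coinsurance; 20% of $5807 = $1161.40. Patient pays $3292.40; OOP now $3292.40.
Claim 2 — $427: deductible already satisfied, so patient's share is 20% × $427 = $85.40. Patient owes $85.40 (running OOP $3377.80).
Claim 3 — $2180: 20% coinsurance on $2180 = $436. Patient pays $436; OOP now $3813.80.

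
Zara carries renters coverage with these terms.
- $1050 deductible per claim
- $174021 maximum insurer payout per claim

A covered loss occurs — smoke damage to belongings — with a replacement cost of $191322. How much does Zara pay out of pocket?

Less the $1050 deductible: $191322 − $1050 = $190272.
The $174021 per-incident cap binds; insurer pays $174021.
Out of pocket: $191322 − $174021 = $17301.

$17301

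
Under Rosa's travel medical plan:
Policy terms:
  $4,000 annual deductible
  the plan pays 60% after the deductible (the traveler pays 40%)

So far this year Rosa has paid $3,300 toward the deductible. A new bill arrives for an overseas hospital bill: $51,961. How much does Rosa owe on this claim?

Remaining deductible: $4,000 − $3,300 = $700.
After the $700 deductible portion, $51,961 − $700 = $51,261 is subject to coinsurance.
Coinsurance: $51,261 × 40% = $20,504.40.
That puts the traveler's cost at $700 + $20,504.40 = $21,204.40.

$21,204.40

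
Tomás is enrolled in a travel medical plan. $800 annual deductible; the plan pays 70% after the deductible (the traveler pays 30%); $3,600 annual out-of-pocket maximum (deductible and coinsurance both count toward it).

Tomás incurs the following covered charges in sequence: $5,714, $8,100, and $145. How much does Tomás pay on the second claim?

Claim 1 — $5,714: $800 to deductible, leaving $4,914; coinsurance $4,914 × 30% = $1,474.20. Traveler owes $2,274.20 (running OOP $2,274.20).
Claim 2 — $8,100: 30% coinsurance on $8,100 = $2,430. That would push OOP to $4,704.20, over the $3,600 cap, so traveler pays $3,600 − $2,274.20 = $1,325.80.

$1,325.80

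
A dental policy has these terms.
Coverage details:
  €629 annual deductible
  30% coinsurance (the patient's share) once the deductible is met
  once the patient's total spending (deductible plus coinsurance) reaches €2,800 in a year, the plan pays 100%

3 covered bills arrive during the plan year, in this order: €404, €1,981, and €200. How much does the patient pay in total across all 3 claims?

Bill 1, €404: all of it applies to the deductible. Cost to patient: €404. OOP to date €404.
Bill 2, €1,981: €225 finishes the deductible; €1,756 goes to coinsurance; 30% of €1,756 = €526.80. Patient pays €751.80; OOP now €1,155.80.
Bill 3, €200: deductible already satisfied, so patient's share is 30% × €200 = €60. Patient owes €60 (running OOP €1,215.80).
Summing the patient's payments: €404 + €751.80 + €60 = €1,215.80.

€1,215.80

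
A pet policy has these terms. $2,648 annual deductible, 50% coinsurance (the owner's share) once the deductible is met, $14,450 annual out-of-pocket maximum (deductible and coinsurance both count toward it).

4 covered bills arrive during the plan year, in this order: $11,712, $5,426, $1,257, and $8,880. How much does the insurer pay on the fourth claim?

$4,951.50

Bill 1, $11,712: $2,648 finishes the deductible; $9,064 goes to coinsurance; 50% of $9,064 = $4,532. Owner pays $7,180; OOP now $7,180. Plan pays $11,712 − $7,180 = $4,532.
Bill 2, $5,426: deductible met; 50% of $5,426 = $2,713. Cost to owner: $2,713. OOP to date $9,893. Insurer: $5,426 − $2,713 = $2,713.
Bill 3, $1,257: deductible met; 50% of $1,257 = $628.50. Owner pays $628.50; OOP now $10,521.50. Insurer: $1,257 − $628.50 = $628.50.
Bill 4, $8,880: deductible met; 50% of $8,880 = $4,440. Adding that to $10,521.50 gives $14,961.50, past the $14,450 cap; owner pays only $14,450 − $10,521.50 = $3,928.50. Plan pays $8,880 − $3,928.50 = $4,951.50.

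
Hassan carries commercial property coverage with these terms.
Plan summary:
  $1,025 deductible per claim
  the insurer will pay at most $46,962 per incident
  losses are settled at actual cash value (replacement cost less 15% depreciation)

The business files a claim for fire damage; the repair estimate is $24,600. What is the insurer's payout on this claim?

Depreciate 15%: the covered value is $24,600 × 0.85 = $20,910.
After the deductible, $20,910 − $1,025 = $19,885 remains.
That's under the $46,962 cap, so the insurer reimburses the full $19,885.

$19,885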